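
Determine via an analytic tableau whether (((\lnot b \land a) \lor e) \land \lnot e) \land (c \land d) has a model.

Initial set: {((((\lnot b \land a) \lor e) \land \lnot e) \land (c \land d))}.
((((\lnot b \land a) \lor e) \land \lnot e) \land (c \land d)): α-rule — add (((\lnot b \land a) \lor e) \land \lnot e), (c \land d).
(((\lnot b \land a) \lor e) \land \lnot e): α-rule — add ((\lnot b \land a) \lor e), \lnot e.
(c \land d): α-rule — add c, d.
((\lnot b \land a) \lor e): β-rule — branch into (\lnot b \land a)  //  e.
  branch 1 (add (\lnot b \land a)):
    (\lnot b \land a): α-rule — add \lnot b, a.
    ○ open, literals {a=1, b=0, c=1, d=1, e=0}.
  branch 2 (add e):
    × closes — contains both e and \lnot e.
1 branch closed, 1 open.
An open branch gives a satisfying assignment: a=1, b=0, c=1, d=1, e=0.

Satisfiable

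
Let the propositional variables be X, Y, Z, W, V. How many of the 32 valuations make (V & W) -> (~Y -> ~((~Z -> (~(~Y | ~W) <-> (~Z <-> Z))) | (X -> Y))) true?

28

Initial set: {((V & W) -> (~Y -> ~((~Z -> (~(~Y | ~W) <-> (~Z <-> Z))) | (X -> Y))))}.
((V & W) -> (~Y -> ~((~Z -> (~(~Y | ~W) <-> (~Z <-> Z))) | (X -> Y)))): β-rule — branch into ~(V & W)  //  (~Y -> ~((~Z -> (~(~Y | ~W) <-> (~Z <-> Z))) | (X -> Y))).
  branch 1 (add ~(V & W)):
    ~(V & W): β-rule — branch into ~V  //  ~W.
      branch 1.1 (add ~V):
        ○ open, literals {V=F}.
      branch 1.2 (add ~W):
        ○ open, literals {W=F}.
  branch 2 (add (~Y -> ~((~Z -> (~(~Y | ~W) <-> (~Z <-> Z))) | (X -> Y)))):
    (~Y -> ~((~Z -> (~(~Y | ~W) <-> (~Z <-> Z))) | (X -> Y))): β-rule — branch into ~~Y  //  ~((~Z -> (~(~Y | ~W) <-> (~Z <-> Z))) | (X -> Y)).
      branch 2.1 (add ~~Y):
        ○ open, literals {Y=T}.
      branch 2.2 (add ~((~Z -> (~(~Y | ~W) <-> (~Z <-> Z))) | (X -> Y))):
        ~((~Z -> (~(~Y | ~W) <-> (~Z <-> Z))) | (X -> Y)): α-rule — add ~(~Z -> (~(~Y | ~W) <-> (~Z <-> Z))), ~(X -> Y).
        ~(~Z -> (~(~Y | ~W) <-> (~Z <-> Z))): α-rule — add ~Z, ~(~(~Y | ~W) <-> (~Z <-> Z)).
        ~(X -> Y): α-rule — add X, ~Y.
        ~(~(~Y | ~W) <-> (~Z <-> Z)): β-rule — branch into ~(~Y | ~W), ~(~Z <-> Z)  //  ~~(~Y | ~W), (~Z <-> Z).
          branch 2.2.1 (add ~(~Y | ~W), ~(~Z <-> Z)):
            ~(~Y | ~W): α-rule — add ~~Y, ~~W.
            × closes — contains both Y and ~Y.
          branch 2.2.2 (add ~~(~Y | ~W), (~Z <-> Z)):
            ~~(~Y | ~W): β-rule — branch into ~Y  //  ~W.
              branch 2.2.2.1 (add ~Y):
                (~Z <-> Z): β-rule — branch into ~Z, Z  //  ~~Z, ~Z.
                  branch 2.2.2.1.1 (add ~Z, Z):
                    × closes — contains both Z and ~Z.
                  branch 2.2.2.1.2 (add ~~Z, ~Z):
                    × closes — contains both Z and ~Z.
              branch 2.2.2.2 (add ~W):
                (~Z <-> Z): β-rule — branch into ~Z, Z  //  ~~Z, ~Z.
                  branch 2.2.2.2.1 (add ~Z, Z):
                    × closes — contains both Z and ~Z.
                  branch 2.2.2.2.2 (add ~~Z, ~Z):
                    × closes — contains both Z and ~Z.
5 branches closed, 3 open.
Each open branch fixes some atoms; the unmentioned ones are free. Counting distinct full assignments: branch {V=F} (X, Y, Z, W) contributes 16 new; branch {W=F} (X, Y, Z, V) contributes 8 new; branch {Y=T} (X, Z, W, V) contributes 4 new. Total: 28.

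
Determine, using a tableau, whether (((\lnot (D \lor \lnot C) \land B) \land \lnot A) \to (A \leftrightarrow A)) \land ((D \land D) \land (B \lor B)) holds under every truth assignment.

Assume the negation and expand:
Initial set: {\lnot ((((\lnot (D \lor \lnot C) \land B) \land \lnot A) \to (A \leftrightarrow A)) \land ((D \land D) \land (B \lor B)))}.
\lnot ((((\lnot (D \lor \lnot C) \land B) \land \lnot A) \to (A \leftrightarrow A)) \land ((D \land D) \land (B \lor B))): β-rule — branch into \lnot (((\lnot (D \lor \lnot C) \land B) \land \lnot A) \to (A \leftrightarrow A))  //  \lnot ((D \land D) \land (B \lor B)).
  branch 1 (add \lnot (((\lnot (D \lor \lnot C) \land B) \land \lnot A) \to (A \leftrightarrow A))):
    \lnot (((\lnot (D \lor \lnot C) \land B) \land \lnot A) \to (A \leftrightarrow A)): α-rule — add ((\lnot (D \lor \lnot C) \land B) \land \lnot A), \lnot (A \leftrightarrow A).
    ((\lnot (D \lor \lnot C) \land B) \land \lnot A): α-rule — add (\lnot (D \lor \lnot C) \land B), \lnot A.
    (\lnot (D \lor \lnot C) \land B): α-rule — add \lnot (D \lor \lnot C), B.
    \lnot (D \lor \lnot C): α-rule — add \lnot D, \lnot \lnot C.
    \lnot (A \leftrightarrow A): β-rule — branch into A, \lnot A  //  \lnot A, A.
      branch 1.1 (add A, \lnot A):
        × closes — contains both A and \lnot A.
      branch 1.2 (add \lnot A, A):
        × closes — contains both A and \lnot A.
  branch 2 (add \lnot ((D \land D) \land (B \lor B))):
    \lnot ((D \land D) \land (B \lor B)): β-rule — branch into \lnot (D \land D)  //  \lnot (B \lor B).
      branch 2.1 (add \lnot (D \land D)):
        \lnot (D \land D): β-rule — branch into \lnot D  //  \lnot D.
          branch 2.1.1 (add \lnot D):
            ○ open, literals {D=0}.
          branch 2.1.2 (add \lnot D):
            ○ open, literals {D=0}.
      branch 2.2 (add \lnot (B \lor B)):
        \lnot (B \lor B): α-rule — add \lnot B, \lnot B.
        ○ open, literals {B=0}.
2 branches closed, 3 open.
An open branch gives a countermodel: D=0 (unmentioned atoms arbitrary); under it the original formula is false.

Not valid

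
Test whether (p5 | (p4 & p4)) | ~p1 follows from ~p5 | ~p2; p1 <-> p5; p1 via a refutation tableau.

Yes

Initial set: {T (~p5 | ~p2); T (p1 <-> p5); T p1; F ((p5 | (p4 & p4)) | ~p1)}.
F ((p5 | (p4 & p4)) | ~p1): α-rule — add F (p5 | (p4 & p4)), F ~p1.
F (p5 | (p4 & p4)): α-rule — add F p5, F (p4 & p4).
T (~p5 | ~p2): β-rule — branch into T ~p5  //  T ~p2.
  branch 1 (add T ~p5):
    T (p1 <-> p5): β-rule — branch into T p1, T p5  //  F p1, F p5.
      branch 1.1 (add T p1, T p5):
        × closes — contains both p5 and ~p5.
      branch 1.2 (add F p1, F p5):
        × closes — contains both p1 and ~p1.
  branch 2 (add T ~p2):
    T (p1 <-> p5): β-rule — branch into T p1, T p5  //  F p1, F p5.
      branch 2.1 (add T p1, T p5):
        × closes — contains both p5 and ~p5.
      branch 2.2 (add F p1, F p5):
        × closes — contains both p1 and ~p1.
All 4 branches close.
Every branch closed, so the premises entail the conclusion.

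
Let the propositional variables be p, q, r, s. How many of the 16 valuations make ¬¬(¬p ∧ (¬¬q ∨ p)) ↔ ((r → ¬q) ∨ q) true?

4

Initial set: {(¬¬(¬p ∧ (¬¬q ∨ p)) ↔ ((r → ¬q) ∨ q))}.
(¬¬(¬p ∧ (¬¬q ∨ p)) ↔ ((r → ¬q) ∨ q)): β-rule — branch into ¬¬(¬p ∧ (¬¬q ∨ p)), ((r → ¬q) ∨ q)  //  ¬¬¬(¬p ∧ (¬¬q ∨ p)), ¬((r → ¬q) ∨ q).
  branch 1 (add ¬¬(¬p ∧ (¬¬q ∨ p)), ((r → ¬q) ∨ q)):
    ¬¬(¬p ∧ (¬¬q ∨ p)): drop double negation, giving (¬p ∧ (¬¬q ∨ p)).
    (¬p ∧ (¬¬q ∨ p)): α-rule — add ¬p, (¬¬q ∨ p).
    ((r → ¬q) ∨ q): β-rule — branch into (r → ¬q)  //  q.
      branch 1.1 (add (r → ¬q)):
        (¬¬q ∨ p): β-rule — branch into ¬¬q  //  p.
          branch 1.1.1 (add ¬¬q):
            ¬¬q: drop double negation, giving q.
            (r → ¬q): β-rule — branch into ¬r  //  ¬q.
              branch 1.1.1.1 (add ¬r):
                ○ open, literals {p=0, q=1, r=0}.
              branch 1.1.1.2 (add ¬q):
                × closes — contains both q and ¬q.
          branch 1.1.2 (add p):
            × closes — contains both p and ¬p.
      branch 1.2 (add q):
        (¬¬q ∨ p): β-rule — branch into ¬¬q  //  p.
          branch 1.2.1 (add ¬¬q):
            ¬¬q: drop double negation, giving q.
            ○ open, literals {p=0, q=1}.
          branch 1.2.2 (add p):
            × closes — contains both p and ¬p.
  branch 2 (add ¬¬¬(¬p ∧ (¬¬q ∨ p)), ¬((r → ¬q) ∨ q)):
    ¬¬¬(¬p ∧ (¬¬q ∨ p)): drop double negation, giving ¬(¬p ∧ (¬¬q ∨ p)).
    ¬((r → ¬q) ∨ q): α-rule — add ¬(r → ¬q), ¬q.
    ¬(r → ¬q): α-rule — add r, ¬¬q.
    × closes — contains both q and ¬q.
4 branches closed, 2 open.
Each open branch fixes some atoms; the unmentioned ones are free. Counting distinct full assignments: branch {p=0, q=1, r=0} (s) contributes 2 new; branch {p=0, q=1} (r, s) contributes 2 new. Total: 4.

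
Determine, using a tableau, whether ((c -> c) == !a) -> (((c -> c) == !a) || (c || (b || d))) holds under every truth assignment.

Valid

Assume the negation and expand:
Initial set: {F (((c -> c) == !a) -> (((c -> c) == !a) || (c || (b || d))))}.
F (((c -> c) == !a) -> (((c -> c) == !a) || (c || (b || d)))): α-rule — add T ((c -> c) == !a), F (((c -> c) == !a) || (c || (b || d))).
F (((c -> c) == !a) || (c || (b || d))): α-rule — add F ((c -> c) == !a), F (c || (b || d)).
F (c || (b || d)): α-rule — add F c, F (b || d).
F (b || d): α-rule — add F b, F d.
T ((c -> c) == !a): β-rule — branch into T (c -> c), T !a  //  F (c -> c), F !a.
  branch 1 (add T (c -> c), T !a):
    F ((c -> c) == !a): β-rule — branch into T (c -> c), F !a  //  F (c -> c), T !a.
      branch 1.1 (add T (c -> c), F !a):
        × closes — contains both a and !a.
      branch 1.2 (add F (c -> c), T !a):
        F (c -> c): α-rule — add T c, F c.
        × closes — contains both c and !c.
  branch 2 (add F (c -> c), F !a):
    F (c -> c): α-rule — add T c, F c.
    × closes — contains both c and !c.
All 3 branches close.
Every branch closed, so the negation is unsatisfiable and the formula is valid.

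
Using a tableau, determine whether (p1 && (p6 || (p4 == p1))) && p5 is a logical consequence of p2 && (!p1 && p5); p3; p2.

No

Initial set: {T (p2 && (!p1 && p5)); T p3; T p2; F ((p1 && (p6 || (p4 == p1))) && p5)}.
T (p2 && (!p1 && p5)): α-rule — add T p2, T (!p1 && p5).
T (!p1 && p5): α-rule — add T !p1, T p5.
F ((p1 && (p6 || (p4 == p1))) && p5): β-rule — branch into F (p1 && (p6 || (p4 == p1)))  //  F p5.
  branch 1 (add F (p1 && (p6 || (p4 == p1)))):
    F (p1 && (p6 || (p4 == p1))): β-rule — branch into F p1  //  F (p6 || (p4 == p1)).
      branch 1.1 (add F p1):
        ○ open, literals {p1=0, p2=1, p3=1, p5=1}.
      branch 1.2 (add F (p6 || (p4 == p1))):
        F (p6 || (p4 == p1)): α-rule — add F p6, F (p4 == p1).
        F (p4 == p1): β-rule — branch into T p4, F p1  //  F p4, T p1.
          branch 1.2.1 (add T p4, F p1):
            ○ open, literals {p1=0, p2=1, p3=1, p4=1, p5=1, p6=0}.
          branch 1.2.2 (add F p4, T p1):
            × closes — contains both p1 and !p1.
  branch 2 (add F p5):
    × closes — contains both p5 and !p5.
2 branches closed, 2 open.
An open branch gives a countermodel: p1=0, p2=1, p3=1, p5=1 (unmentioned atoms arbitrary); the premises hold there but the conclusion fails.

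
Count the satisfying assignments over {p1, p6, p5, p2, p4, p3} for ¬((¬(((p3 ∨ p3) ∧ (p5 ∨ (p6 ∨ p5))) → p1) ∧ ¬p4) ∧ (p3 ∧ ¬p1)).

Initial set: {¬((¬(((p3 ∨ p3) ∧ (p5 ∨ (p6 ∨ p5))) → p1) ∧ ¬p4) ∧ (p3 ∧ ¬p1))}.
¬((¬(((p3 ∨ p3) ∧ (p5 ∨ (p6 ∨ p5))) → p1) ∧ ¬p4) ∧ (p3 ∧ ¬p1)): β-rule — branch into ¬(¬(((p3 ∨ p3) ∧ (p5 ∨ (p6 ∨ p5))) → p1) ∧ ¬p4)  //  ¬(p3 ∧ ¬p1).
  branch 1 (add ¬(¬(((p3 ∨ p3) ∧ (p5 ∨ (p6 ∨ p5))) → p1) ∧ ¬p4)):
    ¬(¬(((p3 ∨ p3) ∧ (p5 ∨ (p6 ∨ p5))) → p1) ∧ ¬p4): β-rule — branch into ¬¬(((p3 ∨ p3) ∧ (p5 ∨ (p6 ∨ p5))) → p1)  //  ¬¬p4.
      branch 1.1 (add ¬¬(((p3 ∨ p3) ∧ (p5 ∨ (p6 ∨ p5))) → p1)):
        ¬¬(((p3 ∨ p3) ∧ (p5 ∨ (p6 ∨ p5))) → p1): β-rule — branch into ¬((p3 ∨ p3) ∧ (p5 ∨ (p6 ∨ p5)))  //  p1.
          branch 1.1.1 (add ¬((p3 ∨ p3) ∧ (p5 ∨ (p6 ∨ p5)))):
            ¬((p3 ∨ p3) ∧ (p5 ∨ (p6 ∨ p5))): β-rule — branch into ¬(p3 ∨ p3)  //  ¬(p5 ∨ (p6 ∨ p5)).
              branch 1.1.1.1 (add ¬(p3 ∨ p3)):
                ¬(p3 ∨ p3): α-rule — add ¬p3, ¬p3.
                ○ open, literals {p3=F}.
              branch 1.1.1.2 (add ¬(p5 ∨ (p6 ∨ p5))):
                ¬(p5 ∨ (p6 ∨ p5)): α-rule — add ¬p5, ¬(p6 ∨ p5).
                ¬(p6 ∨ p5): α-rule — add ¬p6, ¬p5.
                ○ open, literals {p5=F, p6=F}.
          branch 1.1.2 (add p1):
            ○ open, literals {p1=T}.
      branch 1.2 (add ¬¬p4):
        ○ open, literals {p4=T}.
  branch 2 (add ¬(p3 ∧ ¬p1)):
    ¬(p3 ∧ ¬p1): β-rule — branch into ¬p3  //  ¬¬p1.
      branch 2.1 (add ¬p3):
        ○ open, literals {p3=F}.
      branch 2.2 (add ¬¬p1):
        ○ open, literals {p1=T}.
0 branches closed, 6 open.
Each open branch fixes some atoms; the unmentioned ones are free. Counting distinct full assignments: branch {p3=F} (p1, p6, p5, p2, p4) contributes 32 new; branch {p5=F, p6=F} (p1, p2, p4, p3) contributes 8 new; branch {p1=T} (p6, p5, p2, p4, p3) contributes 12 new; branch {p4=T} (p1, p6, p5, p2, p3) contributes 6 new; branch {p3=F} (p1, p6, p5, p2, p4) contributes 0 new; branch {p1=T} (p6, p5, p2, p4, p3) contributes 0 new. Total: 58.

58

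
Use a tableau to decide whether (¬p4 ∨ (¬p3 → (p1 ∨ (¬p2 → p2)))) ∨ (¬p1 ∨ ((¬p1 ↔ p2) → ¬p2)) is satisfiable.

Initial set: {((¬p4 ∨ (¬p3 → (p1 ∨ (¬p2 → p2)))) ∨ (¬p1 ∨ ((¬p1 ↔ p2) → ¬p2)))}.
((¬p4 ∨ (¬p3 → (p1 ∨ (¬p2 → p2)))) ∨ (¬p1 ∨ ((¬p1 ↔ p2) → ¬p2))): β-rule — branch into (¬p4 ∨ (¬p3 → (p1 ∨ (¬p2 → p2))))  //  (¬p1 ∨ ((¬p1 ↔ p2) → ¬p2)).
  branch 1 (add (¬p4 ∨ (¬p3 → (p1 ∨ (¬p2 → p2))))):
    (¬p4 ∨ (¬p3 → (p1 ∨ (¬p2 → p2)))): β-rule — branch into ¬p4  //  (¬p3 → (p1 ∨ (¬p2 → p2))).
      branch 1.1 (add ¬p4):
        ○ open, literals {p4=F}.
      branch 1.2 (add (¬p3 → (p1 ∨ (¬p2 → p2)))):
        (¬p3 → (p1 ∨ (¬p2 → p2))): β-rule — branch into ¬¬p3  //  (p1 ∨ (¬p2 → p2)).
          branch 1.2.1 (add ¬¬p3):
            ○ open, literals {p3=T}.
          branch 1.2.2 (add (p1 ∨ (¬p2 → p2))):
            (p1 ∨ (¬p2 → p2)): β-rule — branch into p1  //  (¬p2 → p2).
              branch 1.2.2.1 (add p1):
                ○ open, literals {p1=T}.
              branch 1.2.2.2 (add (¬p2 → p2)):
                (¬p2 → p2): β-rule — branch into ¬¬p2  //  p2.
                  branch 1.2.2.2.1 (add ¬¬p2):
                    ○ open, literals {p2=T}.
                  branch 1.2.2.2.2 (add p2):
                    ○ open, literals {p2=T}.
  branch 2 (add (¬p1 ∨ ((¬p1 ↔ p2) → ¬p2))):
    (¬p1 ∨ ((¬p1 ↔ p2) → ¬p2)): β-rule — branch into ¬p1  //  ((¬p1 ↔ p2) → ¬p2).
      branch 2.1 (add ¬p1):
        ○ open, literals {p1=F}.
      branch 2.2 (add ((¬p1 ↔ p2) → ¬p2)):
        ((¬p1 ↔ p2) → ¬p2): β-rule — branch into ¬(¬p1 ↔ p2)  //  ¬p2.
          branch 2.2.1 (add ¬(¬p1 ↔ p2)):
            ¬(¬p1 ↔ p2): β-rule — branch into ¬p1, ¬p2  //  ¬¬p1, p2.
              branch 2.2.1.1 (add ¬p1, ¬p2):
                ○ open, literals {p1=F, p2=F}.
              branch 2.2.1.2 (add ¬¬p1, p2):
                ○ open, literals {p1=T, p2=T}.
          branch 2.2.2 (add ¬p2):
            ○ open, literals {p2=F}.
0 branches closed, 9 open.
An open branch gives a satisfying assignment: p4=F.

Satisfiable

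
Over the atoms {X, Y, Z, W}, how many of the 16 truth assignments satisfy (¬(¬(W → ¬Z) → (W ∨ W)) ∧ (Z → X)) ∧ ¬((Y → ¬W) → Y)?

0

Initial set: {((¬(¬(W → ¬Z) → (W ∨ W)) ∧ (Z → X)) ∧ ¬((Y → ¬W) → Y))}.
((¬(¬(W → ¬Z) → (W ∨ W)) ∧ (Z → X)) ∧ ¬((Y → ¬W) → Y)): α-rule — add (¬(¬(W → ¬Z) → (W ∨ W)) ∧ (Z → X)), ¬((Y → ¬W) → Y).
(¬(¬(W → ¬Z) → (W ∨ W)) ∧ (Z → X)): α-rule — add ¬(¬(W → ¬Z) → (W ∨ W)), (Z → X).
¬((Y → ¬W) → Y): α-rule — add (Y → ¬W), ¬Y.
¬(¬(W → ¬Z) → (W ∨ W)): α-rule — add ¬(W → ¬Z), ¬(W ∨ W).
¬(W → ¬Z): α-rule — add W, ¬¬Z.
¬(W ∨ W): α-rule — add ¬W, ¬W.
× closes — contains both W and ¬W.
All 1 branch closes.
No open branches: the formula has 0 satisfying assignments.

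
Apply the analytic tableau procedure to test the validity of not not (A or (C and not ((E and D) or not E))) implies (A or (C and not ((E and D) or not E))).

Assume the negation and expand:
Initial set: {not (not not (A or (C and not ((E and D) or not E))) implies (A or (C and not ((E and D) or not E))))}.
not (not not (A or (C and not ((E and D) or not E))) implies (A or (C and not ((E and D) or not E)))): α-rule — add not not (A or (C and not ((E and D) or not E))), not (A or (C and not ((E and D) or not E))).
not not (A or (C and not ((E and D) or not E))): drop double negation, giving (A or (C and not ((E and D) or not E))).
not (A or (C and not ((E and D) or not E))): α-rule — add not A, not (C and not ((E and D) or not E)).
(A or (C and not ((E and D) or not E))): β-rule — branch into A  //  (C and not ((E and D) or not E)).
  branch 1 (add A):
    × closes — contains both A and not A.
  branch 2 (add (C and not ((E and D) or not E))):
    (C and not ((E and D) or not E)): α-rule — add C, not ((E and D) or not E).
    not ((E and D) or not E): α-rule — add not (E and D), not not E.
    not (C and not ((E and D) or not E)): β-rule — branch into not C  //  not not ((E and D) or not E).
      branch 2.1 (add not C):
        × closes — contains both C and not C.
      branch 2.2 (add not not ((E and D) or not E)):
        not (E and D): β-rule — branch into not E  //  not D.
          branch 2.2.1 (add not E):
            × closes — contains both E and not E.
          branch 2.2.2 (add not D):
            not not ((E and D) or not E): β-rule — branch into (E and D)  //  not E.
              branch 2.2.2.1 (add (E and D)):
                (E and D): α-rule — add E, D.
                × closes — contains both D and not D.
              branch 2.2.2.2 (add not E):
                × closes — contains both E and not E.
All 5 branches close.
Every branch closed, so the negation is unsatisfiable and the formula is valid.

Valid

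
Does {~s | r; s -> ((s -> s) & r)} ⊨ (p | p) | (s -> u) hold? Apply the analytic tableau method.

No

Initial set: {(~s | r); (s -> ((s -> s) & r)); ~((p | p) | (s -> u))}.
~((p | p) | (s -> u)): α-rule — add ~(p | p), ~(s -> u).
~(p | p): α-rule — add ~p, ~p.
~(s -> u): α-rule — add s, ~u.
(~s | r): β-rule — branch into ~s  //  r.
  branch 1 (add ~s):
    × closes — contains both s and ~s.
  branch 2 (add r):
    (s -> ((s -> s) & r)): β-rule — branch into ~s  //  ((s -> s) & r).
      branch 2.1 (add ~s):
        × closes — contains both s and ~s.
      branch 2.2 (add ((s -> s) & r)):
        ((s -> s) & r): α-rule — add (s -> s), r.
        (s -> s): β-rule — branch into ~s  //  s.
          branch 2.2.1 (add ~s):
            × closes — contains both s and ~s.
          branch 2.2.2 (add s):
            ○ open, literals {p=false, r=true, s=true, u=false}.
3 branches closed, 1 open.
An open branch gives a countermodel: p=false, r=true, s=true, u=false (unmentioned atoms arbitrary); the premises hold there but the conclusion fails.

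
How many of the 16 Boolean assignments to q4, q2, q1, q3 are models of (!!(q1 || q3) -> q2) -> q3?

10

Initial set: {((!!(q1 || q3) -> q2) -> q3)}.
((!!(q1 || q3) -> q2) -> q3): β-rule — branch into !(!!(q1 || q3) -> q2)  //  q3.
  branch 1 (add !(!!(q1 || q3) -> q2)):
    !(!!(q1 || q3) -> q2): α-rule — add !!(q1 || q3), !q2.
    !!(q1 || q3): drop double negation, giving (q1 || q3).
    (q1 || q3): β-rule — branch into q1  //  q3.
      branch 1.1 (add q1):
        ○ open, literals {q1=true, q2=false}.
      branch 1.2 (add q3):
        ○ open, literals {q2=false, q3=true}.
  branch 2 (add q3):
    ○ open, literals {q3=true}.
0 branches closed, 3 open.
Each open branch fixes some atoms; the unmentioned ones are free. Counting distinct full assignments: branch {q1=true, q2=false} (q4, q3) contributes 4 new; branch {q2=false, q3=true} (q4, q1) contributes 2 new; branch {q3=true} (q4, q2, q1) contributes 4 new. Total: 10.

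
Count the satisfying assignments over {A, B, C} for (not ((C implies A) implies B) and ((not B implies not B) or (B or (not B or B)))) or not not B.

Initial set: {T ((not ((C implies A) implies B) and ((not B implies not B) or (B or (not B or B)))) or not not B)}.
T ((not ((C implies A) implies B) and ((not B implies not B) or (B or (not B or B)))) or not not B): β-rule — branch into T (not ((C implies A) implies B) and ((not B implies not B) or (B or (not B or B))))  //  T not not B.
  branch 1 (add T (not ((C implies A) implies B) and ((not B implies not B) or (B or (not B or B))))):
    T (not ((C implies A) implies B) and ((not B implies not B) or (B or (not B or B)))): α-rule — add T not ((C implies A) implies B), T ((not B implies not B) or (B or (not B or B))).
    T not ((C implies A) implies B): α-rule — add T (C implies A), F B.
    T ((not B implies not B) or (B or (not B or B))): β-rule — branch into T (not B implies not B)  //  T (B or (not B or B)).
      branch 1.1 (add T (not B implies not B)):
        T (C implies A): β-rule — branch into F C  //  T A.
          branch 1.1.1 (add F C):
            T (not B implies not B): β-rule — branch into F not B  //  T not B.
              branch 1.1.1.1 (add F not B):
                × closes — contains both B and not B.
              branch 1.1.1.2 (add T not B):
                ○ open, literals {B=F, C=F}.
          branch 1.1.2 (add T A):
            T (not B implies not B): β-rule — branch into F not B  //  T not B.
              branch 1.1.2.1 (add F not B):
                × closes — contains both B and not B.
              branch 1.1.2.2 (add T not B):
                ○ open, literals {A=T, B=F}.
      branch 1.2 (add T (B or (not B or B))):
        T (C implies A): β-rule — branch into F C  //  T A.
          branch 1.2.1 (add F C):
            T (B or (not B or B)): β-rule — branch into T B  //  T (not B or B).
              branch 1.2.1.1 (add T B):
                × closes — contains both B and not B.
              branch 1.2.1.2 (add T (not B or B)):
                T (not B or B): β-rule — branch into T not B  //  T B.
                  branch 1.2.1.2.1 (add T not B):
                    ○ open, literals {B=F, C=F}.
                  branch 1.2.1.2.2 (add T B):
                    × closes — contains both B and not B.
          branch 1.2.2 (add T A):
            T (B or (not B or B)): β-rule — branch into T B  //  T (not B or B).
              branch 1.2.2.1 (add T B):
                × closes — contains both B and not B.
              branch 1.2.2.2 (add T (not B or B)):
                T (not B or B): β-rule — branch into T not B  //  T B.
                  branch 1.2.2.2.1 (add T not B):
                    ○ open, literals {A=T, B=F}.
                  branch 1.2.2.2.2 (add T B):
                    × closes — contains both B and not B.
  branch 2 (add T not not B):
    T not not B: drop double negation, giving T B.
    ○ open, literals {B=T}.
6 branches closed, 5 open.
Each open branch fixes some atoms; the unmentioned ones are free. Counting distinct full assignments: branch {B=F, C=F} (A) contributes 2 new; branch {A=T, B=F} (C) contributes 1 new; branch {B=F, C=F} (A) contributes 0 new; branch {A=T, B=F} (C) contributes 0 new; branch {B=T} (A, C) contributes 4 new. Total: 7.

7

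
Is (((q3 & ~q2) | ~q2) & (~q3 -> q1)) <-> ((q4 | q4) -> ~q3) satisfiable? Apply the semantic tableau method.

Satisfiable

Initial set: {((((q3 & ~q2) | ~q2) & (~q3 -> q1)) <-> ((q4 | q4) -> ~q3))}.
((((q3 & ~q2) | ~q2) & (~q3 -> q1)) <-> ((q4 | q4) -> ~q3)): β-rule — branch into (((q3 & ~q2) | ~q2) & (~q3 -> q1)), ((q4 | q4) -> ~q3)  //  ~(((q3 & ~q2) | ~q2) & (~q3 -> q1)), ~((q4 | q4) -> ~q3).
  branch 1 (add (((q3 & ~q2) | ~q2) & (~q3 -> q1)), ((q4 | q4) -> ~q3)):
    (((q3 & ~q2) | ~q2) & (~q3 -> q1)): α-rule — add ((q3 & ~q2) | ~q2), (~q3 -> q1).
    ((q4 | q4) -> ~q3): β-rule — branch into ~(q4 | q4)  //  ~q3.
      branch 1.1 (add ~(q4 | q4)):
        ~(q4 | q4): α-rule — add ~q4, ~q4.
        ((q3 & ~q2) | ~q2): β-rule — branch into (q3 & ~q2)  //  ~q2.
          branch 1.1.1 (add (q3 & ~q2)):
            (q3 & ~q2): α-rule — add q3, ~q2.
            (~q3 -> q1): β-rule — branch into ~~q3  //  q1.
              branch 1.1.1.1 (add ~~q3):
                ○ open, literals {q2=F, q3=T, q4=F}.
              branch 1.1.1.2 (add q1):
                ○ open, literals {q1=T, q2=F, q3=T, q4=F}.
          branch 1.1.2 (add ~q2):
            (~q3 -> q1): β-rule — branch into ~~q3  //  q1.
              branch 1.1.2.1 (add ~~q3):
                ○ open, literals {q2=F, q3=T, q4=F}.
              branch 1.1.2.2 (add q1):
                ○ open, literals {q1=T, q2=F, q4=F}.
      branch 1.2 (add ~q3):
        ((q3 & ~q2) | ~q2): β-rule — branch into (q3 & ~q2)  //  ~q2.
          branch 1.2.1 (add (q3 & ~q2)):
            (q3 & ~q2): α-rule — add q3, ~q2.
            × closes — contains both q3 and ~q3.
          branch 1.2.2 (add ~q2):
            (~q3 -> q1): β-rule — branch into ~~q3  //  q1.
              branch 1.2.2.1 (add ~~q3):
                × closes — contains both q3 and ~q3.
              branch 1.2.2.2 (add q1):
                ○ open, literals {q1=T, q2=F, q3=F}.
  branch 2 (add ~(((q3 & ~q2) | ~q2) & (~q3 -> q1)), ~((q4 | q4) -> ~q3)):
    ~((q4 | q4) -> ~q3): α-rule — add (q4 | q4), ~~q3.
    ~(((q3 & ~q2) | ~q2) & (~q3 -> q1)): β-rule — branch into ~((q3 & ~q2) | ~q2)  //  ~(~q3 -> q1).
      branch 2.1 (add ~((q3 & ~q2) | ~q2)):
        ~((q3 & ~q2) | ~q2): α-rule — add ~(q3 & ~q2), ~~q2.
        (q4 | q4): β-rule — branch into q4  //  q4.
          branch 2.1.1 (add q4):
            ~(q3 & ~q2): β-rule — branch into ~q3  //  ~~q2.
              branch 2.1.1.1 (add ~q3):
                × closes — contains both q3 and ~q3.
              branch 2.1.1.2 (add ~~q2):
                ○ open, literals {q2=T, q3=T, q4=T}.
          branch 2.1.2 (add q4):
            ~(q3 & ~q2): β-rule — branch into ~q3  //  ~~q2.
              branch 2.1.2.1 (add ~q3):
                × closes — contains both q3 and ~q3.
              branch 2.1.2.2 (add ~~q2):
                ○ open, literals {q2=T, q3=T, q4=T}.
      branch 2.2 (add ~(~q3 -> q1)):
        ~(~q3 -> q1): α-rule — add ~q3, ~q1.
        × closes — contains both q3 and ~q3.
5 branches closed, 7 open.
An open branch gives a satisfying assignment: q2=F, q3=T, q4=F.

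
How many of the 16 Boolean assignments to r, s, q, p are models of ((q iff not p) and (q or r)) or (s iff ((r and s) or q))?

12

Initial set: {(((q iff not p) and (q or r)) or (s iff ((r and s) or q)))}.
(((q iff not p) and (q or r)) or (s iff ((r and s) or q))): β-rule — branch into ((q iff not p) and (q or r))  //  (s iff ((r and s) or q)).
  branch 1 (add ((q iff not p) and (q or r))):
    ((q iff not p) and (q or r)): α-rule — add (q iff not p), (q or r).
    (q iff not p): β-rule — branch into q, not p  //  not q, not not p.
      branch 1.1 (add q, not p):
        (q or r): β-rule — branch into q  //  r.
          branch 1.1.1 (add q):
            ○ open, literals {p=false, q=true}.
          branch 1.1.2 (add r):
            ○ open, literals {p=false, q=true, r=true}.
      branch 1.2 (add not q, not not p):
        (q or r): β-rule — branch into q  //  r.
          branch 1.2.1 (add q):
            × closes — contains both q and not q.
          branch 1.2.2 (add r):
            ○ open, literals {p=true, q=false, r=true}.
  branch 2 (add (s iff ((r and s) or q))):
    (s iff ((r and s) or q)): β-rule — branch into s, ((r and s) or q)  //  not s, not ((r and s) or q).
      branch 2.1 (add s, ((r and s) or q)):
        ((r and s) or q): β-rule — branch into (r and s)  //  q.
          branch 2.1.1 (add (r and s)):
            (r and s): α-rule — add r, s.
            ○ open, literals {r=true, s=true}.
          branch 2.1.2 (add q):
            ○ open, literals {q=true, s=true}.
      branch 2.2 (add not s, not ((r and s) or q)):
        not ((r and s) or q): α-rule — add not (r and s), not q.
        not (r and s): β-rule — branch into not r  //  not s.
          branch 2.2.1 (add not r):
            ○ open, literals {q=false, r=false, s=false}.
          branch 2.2.2 (add not s):
            ○ open, literals {q=false, s=false}.
1 branch closed, 7 open.
Each open branch fixes some atoms; the unmentioned ones are free. Counting distinct full assignments: branch {p=false, q=true} (r, s) contributes 4 new; branch {p=false, q=true, r=true} (s) contributes 0 new; branch {p=true, q=false, r=true} (s) contributes 2 new; branch {r=true, s=true} (q, p) contributes 2 new; branch {q=true, s=true} (r, p) contributes 1 new; branch {q=false, r=false, s=false} (p) contributes 2 new; branch {q=false, s=false} (r, p) contributes 1 new. Total: 12.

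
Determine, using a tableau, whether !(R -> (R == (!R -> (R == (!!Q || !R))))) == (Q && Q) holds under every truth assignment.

Assume the negation and expand:
Initial set: {!(!(R -> (R == (!R -> (R == (!!Q || !R))))) == (Q && Q))}.
!(!(R -> (R == (!R -> (R == (!!Q || !R))))) == (Q && Q)): β-rule — branch into !(R -> (R == (!R -> (R == (!!Q || !R))))), !(Q && Q)  //  !!(R -> (R == (!R -> (R == (!!Q || !R))))), (Q && Q).
  branch 1 (add !(R -> (R == (!R -> (R == (!!Q || !R))))), !(Q && Q)):
    !(R -> (R == (!R -> (R == (!!Q || !R))))): α-rule — add R, !(R == (!R -> (R == (!!Q || !R)))).
    !(Q && Q): β-rule — branch into !Q  //  !Q.
      branch 1.1 (add !Q):
        !(R == (!R -> (R == (!!Q || !R)))): β-rule — branch into R, !(!R -> (R == (!!Q || !R)))  //  !R, (!R -> (R == (!!Q || !R))).
          branch 1.1.1 (add R, !(!R -> (R == (!!Q || !R)))):
            !(!R -> (R == (!!Q || !R))): α-rule — add !R, !(R == (!!Q || !R)).
            × closes — contains both R and !R.
          branch 1.1.2 (add !R, (!R -> (R == (!!Q || !R)))):
            × closes — contains both R and !R.
      branch 1.2 (add !Q):
        !(R == (!R -> (R == (!!Q || !R)))): β-rule — branch into R, !(!R -> (R == (!!Q || !R)))  //  !R, (!R -> (R == (!!Q || !R))).
          branch 1.2.1 (add R, !(!R -> (R == (!!Q || !R)))):
            !(!R -> (R == (!!Q || !R))): α-rule — add !R, !(R == (!!Q || !R)).
            × closes — contains both R and !R.
          branch 1.2.2 (add !R, (!R -> (R == (!!Q || !R)))):
            × closes — contains both R and !R.
  branch 2 (add !!(R -> (R == (!R -> (R == (!!Q || !R))))), (Q && Q)):
    (Q && Q): α-rule — add Q, Q.
    !!(R -> (R == (!R -> (R == (!!Q || !R))))): β-rule — branch into !R  //  (R == (!R -> (R == (!!Q || !R)))).
      branch 2.1 (add !R):
        ○ open, literals {Q=T, R=F}.
      branch 2.2 (add (R == (!R -> (R == (!!Q || !R))))):
        (R == (!R -> (R == (!!Q || !R)))): β-rule — branch into R, (!R -> (R == (!!Q || !R)))  //  !R, !(!R -> (R == (!!Q || !R))).
          branch 2.2.1 (add R, (!R -> (R == (!!Q || !R)))):
            (!R -> (R == (!!Q || !R))): β-rule — branch into !!R  //  (R == (!!Q || !R)).
              branch 2.2.1.1 (add !!R):
                ○ open, literals {Q=T, R=T}.
              branch 2.2.1.2 (add (R == (!!Q || !R))):
                (R == (!!Q || !R)): β-rule — branch into R, (!!Q || !R)  //  !R, !(!!Q || !R).
                  branch 2.2.1.2.1 (add R, (!!Q || !R)):
                    (!!Q || !R): β-rule — branch into !!Q  //  !R.
                      branch 2.2.1.2.1.1 (add !!Q):
                        !!Q: drop double negation, giving Q.
                        ○ open, literals {Q=T, R=T}.
                      branch 2.2.1.2.1.2 (add !R):
                        × closes — contains both R and !R.
                  branch 2.2.1.2.2 (add !R, !(!!Q || !R)):
                    × closes — contains both R and !R.
          branch 2.2.2 (add !R, !(!R -> (R == (!!Q || !R)))):
            !(!R -> (R == (!!Q || !R))): α-rule — add !R, !(R == (!!Q || !R)).
            !(R == (!!Q || !R)): β-rule — branch into R, !(!!Q || !R)  //  !R, (!!Q || !R).
              branch 2.2.2.1 (add R, !(!!Q || !R)):
                × closes — contains both R and !R.
              branch 2.2.2.2 (add !R, (!!Q || !R)):
                (!!Q || !R): β-rule — branch into !!Q  //  !R.
                  branch 2.2.2.2.1 (add !!Q):
                    !!Q: drop double negation, giving Q.
                    ○ open, literals {Q=T, R=F}.
                  branch 2.2.2.2.2 (add !R):
                    ○ open, literals {Q=T, R=F}.
7 branches closed, 5 open.
An open branch gives a countermodel: Q=T, R=F (unmentioned atoms arbitrary); under it the original formula is false.

Not valid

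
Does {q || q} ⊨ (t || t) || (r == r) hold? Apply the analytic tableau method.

Initial set: {(q || q); !((t || t) || (r == r))}.
!((t || t) || (r == r)): α-rule — add !(t || t), !(r == r).
!(t || t): α-rule — add !t, !t.
(q || q): β-rule — branch into q  //  q.
  branch 1 (add q):
    !(r == r): β-rule — branch into r, !r  //  !r, r.
      branch 1.1 (add r, !r):
        × closes — contains both r and !r.
      branch 1.2 (add !r, r):
        × closes — contains both r and !r.
  branch 2 (add q):
    !(r == r): β-rule — branch into r, !r  //  !r, r.
      branch 2.1 (add r, !r):
        × closes — contains both r and !r.
      branch 2.2 (add !r, r):
        × closes — contains both r and !r.
All 4 branches close.
Every branch closed, so the premises entail the conclusion.

Yes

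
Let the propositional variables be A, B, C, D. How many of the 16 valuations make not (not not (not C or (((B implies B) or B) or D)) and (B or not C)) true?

Initial set: {T not (not not (not C or (((B implies B) or B) or D)) and (B or not C))}.
T not (not not (not C or (((B implies B) or B) or D)) and (B or not C)): β-rule — branch into F not not (not C or (((B implies B) or B) or D))  //  F (B or not C).
  branch 1 (add F not not (not C or (((B implies B) or B) or D))):
    F not not (not C or (((B implies B) or B) or D)): drop double negation, giving F (not C or (((B implies B) or B) or D)).
    F (not C or (((B implies B) or B) or D)): α-rule — add F not C, F (((B implies B) or B) or D).
    F (((B implies B) or B) or D): α-rule — add F ((B implies B) or B), F D.
    F ((B implies B) or B): α-rule — add F (B implies B), F B.
    F (B implies B): α-rule — add T B, F B.
    × closes — contains both B and not B.
  branch 2 (add F (B or not C)):
    F (B or not C): α-rule — add F B, F not C.
    ○ open, literals {B=F, C=T}.
1 branch closed, 1 open.
Each open branch fixes some atoms; the unmentioned ones are free. Counting distinct full assignments: branch {B=F, C=T} (A, D) contributes 4 new. Total: 4.

4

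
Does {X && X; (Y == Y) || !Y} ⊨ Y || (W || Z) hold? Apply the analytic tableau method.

No

Initial set: {(X && X); ((Y == Y) || !Y); !(Y || (W || Z))}.
(X && X): α-rule — add X, X.
!(Y || (W || Z)): α-rule — add !Y, !(W || Z).
!(W || Z): α-rule — add !W, !Z.
((Y == Y) || !Y): β-rule — branch into (Y == Y)  //  !Y.
  branch 1 (add (Y == Y)):
    (Y == Y): β-rule — branch into Y, Y  //  !Y, !Y.
      branch 1.1 (add Y, Y):
        × closes — contains both Y and !Y.
      branch 1.2 (add !Y, !Y):
        ○ open, literals {W=false, X=true, Y=false, Z=false}.
  branch 2 (add !Y):
    ○ open, literals {W=false, X=true, Y=false, Z=false}.
1 branch closed, 2 open.
An open branch gives a countermodel: W=false, X=true, Y=false, Z=false (unmentioned atoms arbitrary); the premises hold there but the conclusion fails.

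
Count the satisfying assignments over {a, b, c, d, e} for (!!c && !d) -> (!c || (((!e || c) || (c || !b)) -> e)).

28

Initial set: {((!!c && !d) -> (!c || (((!e || c) || (c || !b)) -> e)))}.
((!!c && !d) -> (!c || (((!e || c) || (c || !b)) -> e))): β-rule — branch into !(!!c && !d)  //  (!c || (((!e || c) || (c || !b)) -> e)).
  branch 1 (add !(!!c && !d)):
    !(!!c && !d): β-rule — branch into !!!c  //  !!d.
      branch 1.1 (add !!!c):
        !!!c: drop double negation, giving !c.
        ○ open, literals {c=false}.
      branch 1.2 (add !!d):
        ○ open, literals {d=true}.
  branch 2 (add (!c || (((!e || c) || (c || !b)) -> e))):
    (!c || (((!e || c) || (c || !b)) -> e)): β-rule — branch into !c  //  (((!e || c) || (c || !b)) -> e).
      branch 2.1 (add !c):
        ○ open, literals {c=false}.
      branch 2.2 (add (((!e || c) || (c || !b)) -> e)):
        (((!e || c) || (c || !b)) -> e): β-rule — branch into !((!e || c) || (c || !b))  //  e.
          branch 2.2.1 (add !((!e || c) || (c || !b))):
            !((!e || c) || (c || !b)): α-rule — add !(!e || c), !(c || !b).
            !(!e || c): α-rule — add !!e, !c.
            !(c || !b): α-rule — add !c, !!b.
            ○ open, literals {b=true, c=false, e=true}.
          branch 2.2.2 (add e):
            ○ open, literals {e=true}.
0 branches closed, 5 open.
Each open branch fixes some atoms; the unmentioned ones are free. Counting distinct full assignments: branch {c=false} (a, b, d, e) contributes 16 new; branch {d=true} (a, b, c, e) contributes 8 new; branch {c=false} (a, b, d, e) contributes 0 new; branch {b=true, c=false, e=true} (a, d) contributes 0 new; branch {e=true} (a, b, c, d) contributes 4 new. Total: 28.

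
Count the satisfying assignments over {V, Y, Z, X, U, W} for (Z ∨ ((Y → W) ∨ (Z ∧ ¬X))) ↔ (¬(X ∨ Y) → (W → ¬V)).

52

Initial set: {((Z ∨ ((Y → W) ∨ (Z ∧ ¬X))) ↔ (¬(X ∨ Y) → (W → ¬V)))}.
((Z ∨ ((Y → W) ∨ (Z ∧ ¬X))) ↔ (¬(X ∨ Y) → (W → ¬V))): β-rule — branch into (Z ∨ ((Y → W) ∨ (Z ∧ ¬X))), (¬(X ∨ Y) → (W → ¬V))  //  ¬(Z ∨ ((Y → W) ∨ (Z ∧ ¬X))), ¬(¬(X ∨ Y) → (W → ¬V)).
  branch 1 (add (Z ∨ ((Y → W) ∨ (Z ∧ ¬X))), (¬(X ∨ Y) → (W → ¬V))):
    (Z ∨ ((Y → W) ∨ (Z ∧ ¬X))): β-rule — branch into Z  //  ((Y → W) ∨ (Z ∧ ¬X)).
      branch 1.1 (add Z):
        (¬(X ∨ Y) → (W → ¬V)): β-rule — branch into ¬¬(X ∨ Y)  //  (W → ¬V).
          branch 1.1.1 (add ¬¬(X ∨ Y)):
            ¬¬(X ∨ Y): β-rule — branch into X  //  Y.
              branch 1.1.1.1 (add X):
                ○ open, literals {X=1, Z=1}.
              branch 1.1.1.2 (add Y):
                ○ open, literals {Y=1, Z=1}.
          branch 1.1.2 (add (W → ¬V)):
            (W → ¬V): β-rule — branch into ¬W  //  ¬V.
              branch 1.1.2.1 (add ¬W):
                ○ open, literals {W=0, Z=1}.
              branch 1.1.2.2 (add ¬V):
                ○ open, literals {V=0, Z=1}.
      branch 1.2 (add ((Y → W) ∨ (Z ∧ ¬X))):
        (¬(X ∨ Y) → (W → ¬V)): β-rule — branch into ¬¬(X ∨ Y)  //  (W → ¬V).
          branch 1.2.1 (add ¬¬(X ∨ Y)):
            ((Y → W) ∨ (Z ∧ ¬X)): β-rule — branch into (Y → W)  //  (Z ∧ ¬X).
              branch 1.2.1.1 (add (Y → W)):
                ¬¬(X ∨ Y): β-rule — branch into X  //  Y.
                  branch 1.2.1.1.1 (add X):
                    (Y → W): β-rule — branch into ¬Y  //  W.
                      branch 1.2.1.1.1.1 (add ¬Y):
                        ○ open, literals {X=1, Y=0}.
                      branch 1.2.1.1.1.2 (add W):
                        ○ open, literals {W=1, X=1}.
                  branch 1.2.1.1.2 (add Y):
                    (Y → W): β-rule — branch into ¬Y  //  W.
                      branch 1.2.1.1.2.1 (add ¬Y):
                        × closes — contains both Y and ¬Y.
                      branch 1.2.1.1.2.2 (add W):
                        ○ open, literals {W=1, Y=1}.
              branch 1.2.1.2 (add (Z ∧ ¬X)):
                (Z ∧ ¬X): α-rule — add Z, ¬X.
                ¬¬(X ∨ Y): β-rule — branch into X  //  Y.
                  branch 1.2.1.2.1 (add X):
                    × closes — contains both X and ¬X.
                  branch 1.2.1.2.2 (add Y):
                    ○ open, literals {X=0, Y=1, Z=1}.
          branch 1.2.2 (add (W → ¬V)):
            ((Y → W) ∨ (Z ∧ ¬X)): β-rule — branch into (Y → W)  //  (Z ∧ ¬X).
              branch 1.2.2.1 (add (Y → W)):
                (W → ¬V): β-rule — branch into ¬W  //  ¬V.
                  branch 1.2.2.1.1 (add ¬W):
                    (Y → W): β-rule — branch into ¬Y  //  W.
                      branch 1.2.2.1.1.1 (add ¬Y):
                        ○ open, literals {W=0, Y=0}.
                      branch 1.2.2.1.1.2 (add W):
                        × closes — contains both W and ¬W.
                  branch 1.2.2.1.2 (add ¬V):
                    (Y → W): β-rule — branch into ¬Y  //  W.
                      branch 1.2.2.1.2.1 (add ¬Y):
                        ○ open, literals {V=0, Y=0}.
                      branch 1.2.2.1.2.2 (add W):
                        ○ open, literals {V=0, W=1}.
              branch 1.2.2.2 (add (Z ∧ ¬X)):
                (Z ∧ ¬X): α-rule — add Z, ¬X.
                (W → ¬V): β-rule — branch into ¬W  //  ¬V.
                  branch 1.2.2.2.1 (add ¬W):
                    ○ open, literals {W=0, X=0, Z=1}.
                  branch 1.2.2.2.2 (add ¬V):
                    ○ open, literals {V=0, X=0, Z=1}.
  branch 2 (add ¬(Z ∨ ((Y → W) ∨ (Z ∧ ¬X))), ¬(¬(X ∨ Y) → (W → ¬V))):
    ¬(Z ∨ ((Y → W) ∨ (Z ∧ ¬X))): α-rule — add ¬Z, ¬((Y → W) ∨ (Z ∧ ¬X)).
    ¬(¬(X ∨ Y) → (W → ¬V)): α-rule — add ¬(X ∨ Y), ¬(W → ¬V).
    ¬((Y → W) ∨ (Z ∧ ¬X)): α-rule — add ¬(Y → W), ¬(Z ∧ ¬X).
    ¬(X ∨ Y): α-rule — add ¬X, ¬Y.
    ¬(W → ¬V): α-rule — add W, ¬¬V.
    ¬(Y → W): α-rule — add Y, ¬W.
    × closes — contains both Y and ¬Y.
4 branches closed, 13 open.
Each open branch fixes some atoms; the unmentioned ones are free. Counting distinct full assignments: branch {X=1, Z=1} (V, Y, U, W) contributes 16 new; branch {Y=1, Z=1} (V, X, U, W) contributes 8 new; branch {W=0, Z=1} (V, Y, X, U) contributes 4 new; branch {V=0, Z=1} (Y, X, U, W) contributes 2 new; branch {X=1, Y=0} (V, Z, U, W) contributes 8 new; branch {W=1, X=1} (V, Y, Z, U) contributes 4 new; branch {W=1, Y=1} (V, Z, X, U) contributes 4 new; branch {X=0, Y=1, Z=1} (V, U, W) contributes 0 new; branch {W=0, Y=0} (V, Z, X, U) contributes 4 new; branch {V=0, Y=0} (Z, X, U, W) contributes 2 new; branch {V=0, W=1} (Y, Z, X, U) contributes 0 new; branch {W=0, X=0, Z=1} (V, Y, U) contributes 0 new; branch {V=0, X=0, Z=1} (Y, U, W) contributes 0 new. Total: 52.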